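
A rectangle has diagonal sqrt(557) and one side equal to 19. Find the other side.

The diagonal of a rectangle forms a right triangle with the two sides.
Rearranging the Pythagorean theorem: missing side = sqrt(d^2 - known^2).
= sqrt(557 - 361) = sqrt(196) = 14.

14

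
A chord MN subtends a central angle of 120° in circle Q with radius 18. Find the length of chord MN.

Chord = 2(18) sin(60°) = 18*sqrt(3)

18*sqrt(3)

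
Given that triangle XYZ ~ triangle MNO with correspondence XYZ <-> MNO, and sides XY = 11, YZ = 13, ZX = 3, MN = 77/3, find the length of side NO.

k = 77/3/11 = 7/3. NO = 7/3 * 13 = 91/3.

91/3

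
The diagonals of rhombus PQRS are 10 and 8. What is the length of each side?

Half-diagonals are 5 and 4. side = sqrt(5^2 + 4^2) = sqrt(41)

sqrt(41)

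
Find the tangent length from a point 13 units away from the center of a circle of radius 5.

Let T be the point of tangency. Then QT ⊥ AT (radius ⊥ tangent).
In right triangle QTA: QA² = QT² + AT²
13² = 5² + AT²
AT² = 144, AT = 12

12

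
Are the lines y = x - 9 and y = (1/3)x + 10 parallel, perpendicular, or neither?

Slope of line 1: m1 = 1
Slope of line 2: m2 = 1/3
m1 != m2 and m1*m2 = 1/3 != -1. Neither.

Neither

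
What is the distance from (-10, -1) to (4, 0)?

The horizontal distance is |4 - -10| = 14 and the vertical distance is |0 - -1| = 1.
By the Pythagorean theorem, d = sqrt(14^2 + 1^2) = sqrt(197).

sqrt(197)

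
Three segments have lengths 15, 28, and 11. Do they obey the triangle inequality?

No.
The triangle inequality is violated: 15 + 11 = 26 ≤ 28.
These lengths cannot form a triangle.

No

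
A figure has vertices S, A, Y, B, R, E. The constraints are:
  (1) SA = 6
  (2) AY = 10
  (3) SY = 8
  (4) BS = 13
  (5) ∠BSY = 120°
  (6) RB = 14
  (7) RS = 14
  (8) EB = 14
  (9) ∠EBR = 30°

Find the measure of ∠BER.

Step 1: By the law of cosines on triangle EBR: ER² = 14² + 14² − 2·14·14·cos(30°) = 52.52, so ER ≈ 7.25.
Step 2: By the inverse law of cosines on triangle BER: cos(∠BER) = (14² + 7.25² − 14²) / (2·14·7.25) = 52.52/202.91 = 0.2588, so ∠BER = 75°.

Therefore, the measure of angle ∠BER = 75°.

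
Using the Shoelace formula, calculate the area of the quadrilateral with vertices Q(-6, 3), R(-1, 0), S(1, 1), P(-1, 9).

Using the Shoelace formula for a quadrilateral (vertices in order):
Area = (1/2)|sum of (x_i * y_(i+1) - x_(i+1) * y_i)|
Terms: (-6*0 - -1*3) = 3, (-1*1 - 1*0) = -1, (1*9 - -1*1) = 10, (-1*3 - -6*9) = 51
Sum = 63
Area = (1/2)(63) = 63/2

63/2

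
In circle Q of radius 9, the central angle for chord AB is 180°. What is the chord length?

Chord length = 2r sin(θ/2)
= 2 × 9 × sin(180°/2)
= 2 × 9 × sin(90°)
= 18

18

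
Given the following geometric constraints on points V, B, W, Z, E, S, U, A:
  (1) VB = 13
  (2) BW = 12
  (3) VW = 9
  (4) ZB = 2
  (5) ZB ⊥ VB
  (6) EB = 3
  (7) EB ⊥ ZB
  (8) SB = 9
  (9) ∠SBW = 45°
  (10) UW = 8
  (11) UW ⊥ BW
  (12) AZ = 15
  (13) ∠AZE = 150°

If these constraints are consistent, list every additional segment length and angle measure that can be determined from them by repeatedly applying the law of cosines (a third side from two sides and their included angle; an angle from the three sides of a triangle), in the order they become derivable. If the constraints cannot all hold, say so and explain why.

The constraints are consistent. Derivable facts, in order:
After 1 step:
- BU = 4·√13
- VZ = √173
- WS ≈ 8.5
- ZE = √13
- ∠BVW = 63.06°
- ∠BWV = 74.97°
- ∠VBW = 41.96°
After 2 steps:
- EA ≈ 18.21
- ∠BEZ = 33.69°
- ∠BSW = 86.53°
- ∠BUW = 56.31°
- ∠BVZ = 8.75°
- ∠BWS = 48.47°
- ∠BZE = 56.31°
- ∠BZV = 81.25°
- ∠UBW = 33.69°
After 3 steps:
- ∠AEZ = 24.32°
- ∠EAZ = 5.68°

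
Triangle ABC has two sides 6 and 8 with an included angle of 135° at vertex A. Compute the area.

When two sides and the included angle are known, the area formula is (1/2)ab sin(C).
The height from one side to the opposite vertex is 8 sin(135°) = 4*sqrt(2).
Area = (1/2) * 6 * 4*sqrt(2) = 12*sqrt(2).

12*sqrt(2)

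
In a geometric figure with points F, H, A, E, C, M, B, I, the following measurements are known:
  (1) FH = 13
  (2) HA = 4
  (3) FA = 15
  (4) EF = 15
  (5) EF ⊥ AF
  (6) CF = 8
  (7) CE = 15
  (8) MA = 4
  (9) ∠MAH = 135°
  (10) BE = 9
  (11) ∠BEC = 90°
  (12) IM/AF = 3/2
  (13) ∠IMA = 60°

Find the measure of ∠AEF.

Step 1: By the law of cosines on triangle EFA: EA² = 15² + 15² − 2·15·15·cos(90°) = 450, so EA = 15·√2.
Step 2: By the inverse law of cosines on triangle AEF: cos(∠AEF) = ((15·√2)² + 15² − 15²) / (2·15·√2·15) = 450/636.4 = 0.7071, so ∠AEF = 45°.

Therefore, the measure of angle ∠AEF = 45°.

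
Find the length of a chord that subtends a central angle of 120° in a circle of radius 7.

Chord length = 2r sin(θ/2)
= 2 × 7 × sin(120°/2)
= 2 × 7 × sin(60°)
= 7*sqrt(3)

7*sqrt(3)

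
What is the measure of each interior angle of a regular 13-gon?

Each interior angle of a regular n-gon is (n - 2) * 180 / n.
For n = 13: (13 - 2) * 180 / 13 = 1980/13 = 1980/13 degrees.

1980/13 degrees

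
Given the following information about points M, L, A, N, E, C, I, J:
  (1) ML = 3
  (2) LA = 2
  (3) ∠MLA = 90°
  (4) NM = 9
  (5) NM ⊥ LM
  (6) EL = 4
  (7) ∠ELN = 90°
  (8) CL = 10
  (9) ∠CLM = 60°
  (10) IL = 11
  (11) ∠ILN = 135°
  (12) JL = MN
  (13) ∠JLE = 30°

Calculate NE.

Step 1: By the law of cosines on triangle LMN: LN² = 3² + 9² − 2·3·9·cos(90°) = 90, so LN = 3·√10.
Step 2: By the law of cosines on triangle NLE: NE² = (3·√10)² + 4² − 2·3·√10·4·cos(90°) = 106, so NE = √106.

Therefore, the length of NE = √106.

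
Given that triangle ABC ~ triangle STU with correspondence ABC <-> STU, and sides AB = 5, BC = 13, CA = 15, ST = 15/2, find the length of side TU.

Since the triangles are similar, the ratio of corresponding sides is constant.
Scale factor k = ST / AB = 15/2 / 5 = 3/2
TU = k * BC = 3/2 * 13 = 39/2

39/2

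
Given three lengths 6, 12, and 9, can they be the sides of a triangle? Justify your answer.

Yes.
The triangle inequality requires that the sum of any two sides exceeds the third.
Here 6 + 9 = 15 > 12, so the condition is met.

Yes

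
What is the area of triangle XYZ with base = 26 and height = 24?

Area = (1/2)(26)(24) = 312

312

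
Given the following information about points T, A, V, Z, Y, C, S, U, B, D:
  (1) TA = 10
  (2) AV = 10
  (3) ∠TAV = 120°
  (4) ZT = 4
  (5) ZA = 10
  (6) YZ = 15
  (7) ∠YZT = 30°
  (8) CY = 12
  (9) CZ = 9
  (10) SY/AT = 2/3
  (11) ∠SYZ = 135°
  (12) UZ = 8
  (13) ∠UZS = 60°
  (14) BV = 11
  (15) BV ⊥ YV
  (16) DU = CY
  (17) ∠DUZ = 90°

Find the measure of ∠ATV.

Step 1: By the law of cosines on triangle TAV: TV² = 10² + 10² − 2·10·10·cos(120°) = 300, so TV = 10·√3.
Step 2: By the inverse law of cosines on triangle ATV: cos(∠ATV) = (10² + (10·√3)² − 10²) / (2·10·10·√3) = 300/346.41 = 0.866, so ∠ATV = 30°.

Therefore, the measure of angle ∠ATV = 30°.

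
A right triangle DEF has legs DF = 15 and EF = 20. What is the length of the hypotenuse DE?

By the Pythagorean theorem: DE^2 = DF^2 + EF^2
DE^2 = 15^2 + 20^2 = 225 + 400 = 625
DE = sqrt(625) = 25

25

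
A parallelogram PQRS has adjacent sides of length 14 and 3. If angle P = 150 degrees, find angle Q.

Opposite sides of a parallelogram are parallel, so consecutive angles form co-interior angles on a transversal.
Co-interior angles sum to 180°, giving angle Q = 180 - 150 = 30 degrees.

30 degrees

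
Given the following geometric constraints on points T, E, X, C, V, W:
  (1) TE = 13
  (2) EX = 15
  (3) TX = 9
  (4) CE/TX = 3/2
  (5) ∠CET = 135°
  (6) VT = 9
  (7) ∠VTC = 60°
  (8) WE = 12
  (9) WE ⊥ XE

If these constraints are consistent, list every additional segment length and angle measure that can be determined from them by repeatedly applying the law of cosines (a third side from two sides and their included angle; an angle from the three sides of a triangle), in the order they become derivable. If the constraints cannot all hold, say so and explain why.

The constraints are consistent. Derivable facts, in order:
After 1 step:
- TC ≈ 24.48
- XW = 3·√41
- ∠ETX = 83.87°
- ∠EXT = 59.51°
- ∠TEX = 36.62°
After 2 steps:
- CV ≈ 21.45
- ∠CTE = 22.95°
- ∠ECT = 22.05°
- ∠EWX = 51.34°
- ∠EXW = 38.66°
After 3 steps:
- ∠CVT = 98.69°
- ∠TCV = 21.31°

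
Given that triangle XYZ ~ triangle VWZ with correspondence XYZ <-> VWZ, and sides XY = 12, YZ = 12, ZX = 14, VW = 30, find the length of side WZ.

Since the triangles are similar, the ratio of corresponding sides is constant.
Scale factor k = VW / XY = 30 / 12 = 5/2
WZ = k * YZ = 5/2 * 12 = 30

30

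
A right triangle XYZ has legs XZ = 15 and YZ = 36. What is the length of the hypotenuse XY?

In a right triangle, the square of the hypotenuse equals the sum of the squares of the two legs.
The legs are 15 and 36, so the hypotenuse = sqrt(225 + 1296) = sqrt(1521) = 39.

39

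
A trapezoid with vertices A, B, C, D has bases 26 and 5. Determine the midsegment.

The midsegment of a trapezoid = (base1 + base2) / 2
midsegment = (26 + 5) / 2
midsegment = 31 / 2
midsegment = 31/2

31/2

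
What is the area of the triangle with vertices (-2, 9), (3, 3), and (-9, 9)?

Shoelace: Area = (1/2)|-2(3-9) + 3(9-9) + -9(9-3)| = (1/2)(42) = 21

21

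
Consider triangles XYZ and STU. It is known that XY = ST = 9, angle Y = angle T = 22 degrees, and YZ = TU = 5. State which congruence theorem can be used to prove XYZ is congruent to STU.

The given information matches SAS: Two pairs of corresponding sides and the included angle are equal (Side-Angle-Side).

SAS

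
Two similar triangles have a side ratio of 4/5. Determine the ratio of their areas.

The ratio of areas of similar triangles equals the square of the side ratio.
Side ratio = 4:5
Area ratio = (4/5)^2 = 16/25 = 16:25

16:25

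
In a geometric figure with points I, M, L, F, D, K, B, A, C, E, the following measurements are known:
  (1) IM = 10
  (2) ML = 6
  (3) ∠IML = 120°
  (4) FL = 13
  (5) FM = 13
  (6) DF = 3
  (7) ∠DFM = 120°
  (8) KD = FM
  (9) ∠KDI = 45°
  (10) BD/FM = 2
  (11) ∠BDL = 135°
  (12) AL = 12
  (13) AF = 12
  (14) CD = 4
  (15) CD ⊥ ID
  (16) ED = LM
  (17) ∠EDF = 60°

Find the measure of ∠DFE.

From the given relations: ED = LM = 6.
Step 1: By the law of cosines on triangle FDE: FE² = 3² + 6² − 2·3·6·cos(60°) = 27, so FE = 3·√3.
Step 2: By the inverse law of cosines on triangle DFE: cos(∠DFE) = (3² + (3·√3)² − 6²) / (2·3·3·√3) = 0/31.18 = 0, so ∠DFE = 90°.

Therefore, the measure of angle ∠DFE = 90°.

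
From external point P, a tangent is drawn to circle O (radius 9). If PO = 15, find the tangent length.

Let T be the point of tangency. Then OT ⊥ PT (radius ⊥ tangent).
In right triangle OTP: OP² = OT² + PT²
15² = 9² + PT²
PT² = 144, PT = 12

12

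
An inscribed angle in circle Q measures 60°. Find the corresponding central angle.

Central angle = 2 × 60° = 120° (inscribed angle theorem).

120°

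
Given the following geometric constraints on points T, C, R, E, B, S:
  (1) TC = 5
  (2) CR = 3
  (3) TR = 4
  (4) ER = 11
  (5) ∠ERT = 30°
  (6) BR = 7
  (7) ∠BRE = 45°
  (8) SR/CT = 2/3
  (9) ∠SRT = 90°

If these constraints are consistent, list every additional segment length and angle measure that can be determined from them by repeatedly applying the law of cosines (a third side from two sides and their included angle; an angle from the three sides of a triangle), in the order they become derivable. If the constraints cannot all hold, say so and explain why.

The constraints are consistent. Derivable facts, in order:
After 1 step:
- EB ≈ 7.82
- TE ≈ 7.8
- TS ≈ 5.21
- ∠CRT = 90°
- ∠CTR = 36.87°
- ∠RCT = 53.13°
After 2 steps:
- ∠BER = 39.29°
- ∠EBR = 95.71°
- ∠ETR = 135.14°
- ∠RET = 14.86°
- ∠RST = 50.19°
- ∠RTS = 39.81°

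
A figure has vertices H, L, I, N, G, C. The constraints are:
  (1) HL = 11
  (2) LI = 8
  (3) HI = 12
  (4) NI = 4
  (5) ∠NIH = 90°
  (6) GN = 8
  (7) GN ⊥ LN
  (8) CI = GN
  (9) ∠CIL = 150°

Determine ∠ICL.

From the given relations: CI = GN = 8.
Step 1: By the law of cosines on triangle CIL: CL² = 8² + 8² − 2·8·8·cos(150°) = 238.85, so CL ≈ 15.45.
Step 2: By the inverse law of cosines on triangle ICL: cos(∠ICL) = (8² + 15.45² − 8²) / (2·8·15.45) = 238.85/247.28 = 0.9659, so ∠ICL = 15°.

Therefore, the measure of angle ∠ICL = 15°.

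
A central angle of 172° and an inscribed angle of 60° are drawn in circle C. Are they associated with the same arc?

By the inscribed angle theorem, the inscribed angle for a central angle of 172° should be 172° / 2 = 86°.
The given inscribed angle is 60°, which does not equal 86°.
Therefore, no, they do not correspond to the same arc.

No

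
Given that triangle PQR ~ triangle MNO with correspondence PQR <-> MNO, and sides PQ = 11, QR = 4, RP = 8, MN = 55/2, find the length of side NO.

Similar triangles have proportional sides. Setting up the proportion:
MN / PQ = NO / QR
55/2 / 11 = NO / 4
NO = 4 * 55/2 / 11 = 10.

10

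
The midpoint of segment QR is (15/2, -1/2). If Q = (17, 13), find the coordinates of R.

Using the midpoint formula: M = ((x1 + x2)/2, (y1 + y2)/2)
We know M = (15/2, -1/2) and Q = (17, 13)
For x: 15/2 = (17 + x2)/2, so x2 = 2*15/2 - 17 = -2
For y: -1/2 = (13 + y2)/2, so y2 = 2*-1/2 - 13 = -14
R = (-2, -14)

(-2, -14)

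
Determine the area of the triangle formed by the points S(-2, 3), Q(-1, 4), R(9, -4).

The Shoelace formula computes the area from vertex coordinates by summing cross products.
For vertices (-2,3), (-1,4), (9,-4):
Signed sum = -2*4 - -1*3 + -1*-4 - 9*4 + 9*3 - -2*-4
= -5 + -32 + 19 = -18
Area = (1/2)|-18| = 9.

9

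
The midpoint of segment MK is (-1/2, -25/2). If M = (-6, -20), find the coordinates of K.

Using the midpoint formula: M = ((x1 + x2)/2, (y1 + y2)/2)
We know M = (-1/2, -25/2) and M = (-6, -20)
For x: -1/2 = (-6 + x2)/2, so x2 = 2*-1/2 - -6 = 5
For y: -25/2 = (-20 + y2)/2, so y2 = 2*-25/2 - -20 = -5
K = (5, -5)

(5, -5)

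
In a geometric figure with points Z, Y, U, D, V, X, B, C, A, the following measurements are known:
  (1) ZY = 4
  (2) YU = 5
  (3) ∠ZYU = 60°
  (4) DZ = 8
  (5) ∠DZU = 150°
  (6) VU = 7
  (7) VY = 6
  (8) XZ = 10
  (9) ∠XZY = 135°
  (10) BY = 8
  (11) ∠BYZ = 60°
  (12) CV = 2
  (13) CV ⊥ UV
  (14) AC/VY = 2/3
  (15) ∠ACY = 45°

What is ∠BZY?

Step 1: By the law of cosines on triangle ZYB: ZB² = 4² + 8² − 2·4·8·cos(60°) = 48, so ZB = 4·√3.
Step 2: By the inverse law of cosines on triangle BZY: cos(∠BZY) = ((4·√3)² + 4² − 8²) / (2·4·√3·4) = 0/55.43 = 0, so ∠BZY = 90°.

Therefore, the measure of angle ∠BZY = 90°.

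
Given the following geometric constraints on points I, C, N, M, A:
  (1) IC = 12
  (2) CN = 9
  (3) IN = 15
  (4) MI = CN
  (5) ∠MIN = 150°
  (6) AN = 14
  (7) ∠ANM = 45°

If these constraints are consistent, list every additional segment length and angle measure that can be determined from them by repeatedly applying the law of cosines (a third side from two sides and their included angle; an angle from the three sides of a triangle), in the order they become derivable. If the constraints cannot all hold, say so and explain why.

The constraints are consistent. Derivable facts, in order:
After 1 step:
- NM ≈ 23.23
- ∠CIN = 36.87°
- ∠CNI = 53.13°
- ∠ICN = 90°
After 2 steps:
- MA ≈ 16.61
- ∠IMN = 18.83°
- ∠INM = 11.17°
After 3 steps:
- ∠AMN = 36.59°
- ∠MAN = 98.41°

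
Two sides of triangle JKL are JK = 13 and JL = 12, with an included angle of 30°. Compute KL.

When two sides and the included angle are known, the law of cosines gives the third side.
c^2 = a^2 + b^2 - 2ab cos(C) generalizes the Pythagorean theorem to non-right triangles.
Here: KL^2 = 169 + 144 - 312*(sqrt(3)/2) = 313 - 156*sqrt(3)
KL = sqrt(313 - 156*sqrt(3))

sqrt(313 - 156*sqrt(3))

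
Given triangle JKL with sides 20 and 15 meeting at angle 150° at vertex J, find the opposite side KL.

By the law of cosines: KL^2 = JK^2 + JL^2 - 2*JK*JL*cos(J)
KL^2 = 20^2 + 15^2 - 2*20*15*cos(150°)
KL^2 = 400 + 225 - 600*(-sqrt(3)/2)
KL^2 = 300*sqrt(3) + 625
KL = 5*sqrt(12*sqrt(3) + 25)

5*sqrt(12*sqrt(3) + 25)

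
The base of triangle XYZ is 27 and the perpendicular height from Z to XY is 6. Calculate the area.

Area = (1/2) * base * height
Area = (1/2) * 27 * 6
Area = 81

81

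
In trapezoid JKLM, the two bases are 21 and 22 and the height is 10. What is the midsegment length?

The midsegment (median) of a trapezoid connects the midpoints of the non-parallel sides.
Its length is the average of the two bases: (21 + 22) / 2 = 43/2.

43/2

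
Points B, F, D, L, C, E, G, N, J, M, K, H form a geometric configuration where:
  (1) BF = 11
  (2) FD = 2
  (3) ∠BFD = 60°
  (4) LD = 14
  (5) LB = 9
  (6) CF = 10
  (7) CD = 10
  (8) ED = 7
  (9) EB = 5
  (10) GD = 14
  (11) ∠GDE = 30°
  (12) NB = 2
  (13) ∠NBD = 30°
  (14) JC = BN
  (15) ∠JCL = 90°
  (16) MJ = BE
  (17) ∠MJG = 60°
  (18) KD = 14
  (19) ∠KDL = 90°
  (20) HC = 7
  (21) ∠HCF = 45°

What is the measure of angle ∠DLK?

Step 1: By the law of cosines on triangle LDK: LK² = 14² + 14² − 2·14·14·cos(90°) = 392, so LK = 14·√2.
Step 2: By the inverse law of cosines on triangle DLK: cos(∠DLK) = (14² + (14·√2)² − 14²) / (2·14·14·√2) = 392/554.37 = 0.7071, so ∠DLK = 45°.

Therefore, the measure of angle ∠DLK = 45°.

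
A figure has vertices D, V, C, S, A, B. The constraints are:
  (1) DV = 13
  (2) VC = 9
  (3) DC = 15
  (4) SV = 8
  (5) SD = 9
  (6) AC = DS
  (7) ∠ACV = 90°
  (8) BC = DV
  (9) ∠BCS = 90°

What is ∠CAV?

From the given relations: AC = DS = 9.
Step 1: By the law of cosines on triangle ACV: AV² = 9² + 9² − 2·9·9·cos(90°) = 162, so AV = 9·√2.
Step 2: By the inverse law of cosines on triangle CAV: cos(∠CAV) = (9² + (9·√2)² − 9²) / (2·9·9·√2) = 162/229.1 = 0.7071, so ∠CAV = 45°.

Therefore, the measure of angle ∠CAV = 45°.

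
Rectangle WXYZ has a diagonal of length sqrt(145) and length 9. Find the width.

b = sqrt(d^2 - a^2) = sqrt(145 - 81) = sqrt(64) = 8

8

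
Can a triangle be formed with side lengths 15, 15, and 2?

For three segments to close into a triangle, no single side can be as long as the other two combined.
The longest side is 15, and 2 + 15 = 17 > 15.
A triangle can be formed.

Yes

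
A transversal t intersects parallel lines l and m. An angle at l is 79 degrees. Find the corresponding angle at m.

Corresponding angles formed by parallel lines and a transversal are equal.
The given angle is 79 degrees.
The corresponding angle = 79 degrees.

79 degrees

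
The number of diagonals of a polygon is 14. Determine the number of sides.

Using d = n(n - 3)/2, we solve 14 = n(n - 3)/2.
So n(n - 3) = 28.
Testing n = 7: 7 * 4 = 28 = 28. Correct.
The polygon has 7 sides.

7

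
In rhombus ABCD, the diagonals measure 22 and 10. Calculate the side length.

The diagonals of a rhombus bisect each other at right angles.
Half-diagonals: 22/2 = 11 and 10/2 = 5
side = sqrt(11^2 + 5^2)
side = sqrt(121 + 25)
side = sqrt(146)

sqrt(146)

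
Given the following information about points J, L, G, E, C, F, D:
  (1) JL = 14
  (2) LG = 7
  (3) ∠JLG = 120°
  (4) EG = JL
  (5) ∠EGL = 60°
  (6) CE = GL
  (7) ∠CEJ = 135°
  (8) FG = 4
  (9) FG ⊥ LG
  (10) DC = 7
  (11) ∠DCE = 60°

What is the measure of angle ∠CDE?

From the given relations: CE = GL = 7.
Step 1: By the law of cosines on triangle DCE: DE² = 7² + 7² − 2·7·7·cos(60°) = 49, so DE = 7.
Step 2: By the inverse law of cosines on triangle CDE: cos(∠CDE) = (7² + 7² − 7²) / (2·7·7) = 49/98 = 0.5, so ∠CDE = 60°.

Therefore, the measure of angle ∠CDE = 60°.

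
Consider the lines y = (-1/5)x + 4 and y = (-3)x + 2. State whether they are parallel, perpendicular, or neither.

Slope of line 1: m1 = -1/5
Slope of line 2: m2 = -3
For parallel lines we need equal slopes: -1/5 != -3.
For perpendicular lines we need m1*m2 = -1: (-1/5)(-3) = 3/5 != -1.
Since neither condition holds, the lines are neither parallel nor perpendicular.

Neither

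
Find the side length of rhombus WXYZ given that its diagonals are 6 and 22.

The diagonals of a rhombus bisect each other at right angles.
Half-diagonals: 6/2 = 3 and 22/2 = 11
side = sqrt(3^2 + 11^2)
side = sqrt(9 + 121)
side = sqrt(130)

sqrt(130)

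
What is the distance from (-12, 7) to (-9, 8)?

The horizontal distance is |-9 - -12| = 3 and the vertical distance is |8 - 7| = 1.
By the Pythagorean theorem, d = sqrt(3^2 + 1^2) = sqrt(10).

sqrt(10)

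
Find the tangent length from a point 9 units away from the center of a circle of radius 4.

Let T be the point of tangency. Then OT ⊥ PT (radius ⊥ tangent).
In right triangle OTP: OP² = OT² + PT²
9² = 4² + PT²
PT² = 65, PT = sqrt(65)

sqrt(65)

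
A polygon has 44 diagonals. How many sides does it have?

Using d = n(n - 3)/2, we solve 44 = n(n - 3)/2.
So n(n - 3) = 88.
Testing n = 11: 11 * 8 = 88 = 88. Correct.
The polygon has 11 sides.

11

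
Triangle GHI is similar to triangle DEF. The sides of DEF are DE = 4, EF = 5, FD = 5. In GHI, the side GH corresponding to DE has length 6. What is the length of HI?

Similar triangles have proportional sides. Setting up the proportion:
GH / DE = HI / EF
6 / 4 = HI / 5
HI = 5 * 6 / 4 = 15/2.

15/2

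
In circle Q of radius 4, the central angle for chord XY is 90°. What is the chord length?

Drop a perpendicular from the center to the chord, bisecting both the chord and the central angle.
Each half-chord = r sin(θ/2) = 4 sin(45°).
The full chord = 2 × 4 × sin(45°) = 4*sqrt(2).

4*sqrt(2)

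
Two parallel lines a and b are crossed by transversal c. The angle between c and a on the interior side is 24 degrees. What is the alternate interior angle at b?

Alternate interior angles lie on opposite sides of the transversal, between the parallel lines.
By the alternate interior angle theorem, they are equal: 24 degrees.

24 degrees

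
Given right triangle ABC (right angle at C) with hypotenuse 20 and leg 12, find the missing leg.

BC = sqrt(20^2 - 12^2) = sqrt(256) = 16

16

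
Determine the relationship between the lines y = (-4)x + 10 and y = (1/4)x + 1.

Slope of line 1: m1 = -4
Slope of line 2: m2 = 1/4
m1 * m2 = -1, so perpendicular.

Perpendicular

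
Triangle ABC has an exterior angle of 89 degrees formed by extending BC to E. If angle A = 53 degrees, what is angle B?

angle B = 89 - 53 = 36 degrees (exterior angle theorem).

36 degrees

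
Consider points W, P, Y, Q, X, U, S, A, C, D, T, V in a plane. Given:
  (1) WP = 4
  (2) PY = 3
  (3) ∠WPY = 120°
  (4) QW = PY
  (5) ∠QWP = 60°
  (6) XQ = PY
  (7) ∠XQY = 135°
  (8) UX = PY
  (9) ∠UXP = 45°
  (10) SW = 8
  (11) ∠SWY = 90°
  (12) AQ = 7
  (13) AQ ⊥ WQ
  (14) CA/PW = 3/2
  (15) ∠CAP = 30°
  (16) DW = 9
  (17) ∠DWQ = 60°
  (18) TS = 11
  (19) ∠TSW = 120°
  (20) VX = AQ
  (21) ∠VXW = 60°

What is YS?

Step 1: By the law of cosines on triangle YPW: YW² = 3² + 4² − 2·3·4·cos(120°) = 37, so YW = √37.
Step 2: By the law of cosines on triangle YWS: YS² = √37² + 8² − 2·√37·8·cos(90°) = 101, so YS = √101.

Therefore, the length of YS = √101.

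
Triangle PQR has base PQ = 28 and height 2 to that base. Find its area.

Area = (1/2)(28)(2) = 28

28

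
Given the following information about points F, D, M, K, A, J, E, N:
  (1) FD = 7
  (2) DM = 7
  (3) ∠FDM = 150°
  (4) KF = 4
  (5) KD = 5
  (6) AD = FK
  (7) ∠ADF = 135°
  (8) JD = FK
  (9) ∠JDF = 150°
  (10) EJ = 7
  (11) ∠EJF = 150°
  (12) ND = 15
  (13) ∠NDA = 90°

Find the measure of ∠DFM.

Step 1: By the law of cosines on triangle FDM: FM² = 7² + 7² − 2·7·7·cos(150°) = 182.87, so FM ≈ 13.52.
Step 2: By the inverse law of cosines on triangle DFM: cos(∠DFM) = (7² + 13.52² − 7²) / (2·7·13.52) = 182.87/189.32 = 0.9659, so ∠DFM = 15°.

Therefore, the measure of angle ∠DFM = 15°.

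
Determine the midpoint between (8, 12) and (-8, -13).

The midpoint is the average of the coordinates:
x: (8 + -8)/2 = 0
y: (12 + -13)/2 = -1/2
Midpoint = (0, -1/2)

(0, -1/2)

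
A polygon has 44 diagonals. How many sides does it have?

Using d = n(n - 3)/2, we solve 44 = n(n - 3)/2.
So n(n - 3) = 88.
Testing n = 11: 11 * 8 = 88 = 88. Correct.
The polygon has 11 sides.

11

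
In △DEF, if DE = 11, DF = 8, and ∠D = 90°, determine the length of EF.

The included angle is 90°, so the triangle is right-angled at D. The opposite side EF is the hypotenuse.
By the Pythagorean theorem: EF = sqrt(11^2 + 8^2) = sqrt(185) = sqrt(185).

sqrt(185)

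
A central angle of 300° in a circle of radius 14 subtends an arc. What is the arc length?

Arc length = 2π(14)(5/6) = 70*pi/3

70*pi/3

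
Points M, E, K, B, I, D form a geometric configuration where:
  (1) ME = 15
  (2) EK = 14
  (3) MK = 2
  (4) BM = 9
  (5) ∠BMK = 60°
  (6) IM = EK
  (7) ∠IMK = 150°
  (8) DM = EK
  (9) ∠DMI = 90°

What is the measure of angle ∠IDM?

From the given relations: DM = EK = 14; IM = EK = 14.
Step 1: By the law of cosines on triangle DMI: DI² = 14² + 14² − 2·14·14·cos(90°) = 392, so DI = 14·√2.
Step 2: By the inverse law of cosines on triangle IDM: cos(∠IDM) = ((14·√2)² + 14² − 14²) / (2·14·√2·14) = 392/554.37 = 0.7071, so ∠IDM = 45°.

Therefore, the measure of angle ∠IDM = 45°.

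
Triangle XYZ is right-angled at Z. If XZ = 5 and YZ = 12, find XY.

By the Pythagorean theorem: XY^2 = XZ^2 + YZ^2
XY^2 = 5^2 + 12^2 = 25 + 144 = 169
XY = sqrt(169) = 13

13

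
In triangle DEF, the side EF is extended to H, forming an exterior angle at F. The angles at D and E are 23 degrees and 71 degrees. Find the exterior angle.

The interior angle at F is 180 - 23 - 71 = 86 degrees.
The exterior angle and interior angle at F are supplementary:
Exterior angle = 180 - 86 = 94 degrees.

94 degrees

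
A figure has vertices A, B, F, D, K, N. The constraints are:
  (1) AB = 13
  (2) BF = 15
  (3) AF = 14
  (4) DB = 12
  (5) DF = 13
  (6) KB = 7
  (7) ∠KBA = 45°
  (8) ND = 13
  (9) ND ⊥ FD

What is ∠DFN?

Step 1: By the law of cosines on triangle FDN: FN² = 13² + 13² − 2·13·13·cos(90°) = 338, so FN = 13·√2.
Step 2: By the inverse law of cosines on triangle DFN: cos(∠DFN) = (13² + (13·√2)² − 13²) / (2·13·13·√2) = 338/478 = 0.7071, so ∠DFN = 45°.

Therefore, the measure of angle ∠DFN = 45°.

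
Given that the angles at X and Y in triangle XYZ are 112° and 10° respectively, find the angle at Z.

Let angle Z = x. Then 112 + 10 + x = 180.
x = 180 - 122 = 58 degrees.

58 degrees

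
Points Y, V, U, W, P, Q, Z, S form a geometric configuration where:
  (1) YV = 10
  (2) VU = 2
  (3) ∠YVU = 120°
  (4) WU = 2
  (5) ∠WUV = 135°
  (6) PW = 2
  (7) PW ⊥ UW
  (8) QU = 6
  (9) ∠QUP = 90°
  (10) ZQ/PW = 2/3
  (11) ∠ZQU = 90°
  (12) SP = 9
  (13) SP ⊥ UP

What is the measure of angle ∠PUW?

Step 1: By the law of cosines on triangle UWP: UP² = 2² + 2² − 2·2·2·cos(90°) = 8, so UP = 2·√2.
Step 2: By the inverse law of cosines on triangle PUW: cos(∠PUW) = ((2·√2)² + 2² − 2²) / (2·2·√2·2) = 8/11.31 = 0.7071, so ∠PUW = 45°.

Therefore, the measure of angle ∠PUW = 45°.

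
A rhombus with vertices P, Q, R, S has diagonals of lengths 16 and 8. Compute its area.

Area of a rhombus = (d1 * d2) / 2
Area = (16 * 8) / 2
Area = 128 / 2
Area = 64

64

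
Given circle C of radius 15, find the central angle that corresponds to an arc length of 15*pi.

θ = 360 × 15*pi / (2π × 15) = 180° (rearranging arc length formula).

180°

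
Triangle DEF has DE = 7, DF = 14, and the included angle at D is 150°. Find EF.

When two sides and the included angle are known, the law of cosines gives the third side.
c^2 = a^2 + b^2 - 2ab cos(C) generalizes the Pythagorean theorem to non-right triangles.
Here: EF^2 = 49 + 196 - 196*(-sqrt(3)/2) = 98*sqrt(3) + 245
EF = 7*sqrt(2*sqrt(3) + 5)

7*sqrt(2*sqrt(3) + 5)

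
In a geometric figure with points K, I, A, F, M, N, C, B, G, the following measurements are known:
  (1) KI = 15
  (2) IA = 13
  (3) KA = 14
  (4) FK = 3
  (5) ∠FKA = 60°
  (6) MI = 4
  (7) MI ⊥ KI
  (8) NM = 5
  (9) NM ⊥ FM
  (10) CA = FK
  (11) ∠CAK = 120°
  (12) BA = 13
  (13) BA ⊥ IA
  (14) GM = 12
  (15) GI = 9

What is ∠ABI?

Step 1: By the law of cosines on triangle BAI: BI² = 13² + 13² − 2·13·13·cos(90°) = 338, so BI = 13·√2.
Step 2: By the inverse law of cosines on triangle ABI: cos(∠ABI) = (13² + (13·√2)² − 13²) / (2·13·13·√2) = 338/478 = 0.7071, so ∠ABI = 45°.

Therefore, the measure of angle ∠ABI = 45°.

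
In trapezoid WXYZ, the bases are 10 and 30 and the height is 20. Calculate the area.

A trapezoid's area equals the midsegment times the height.
The midsegment is (10 + 30) / 2 = 20.
Area = 20 * 20 = 400.

400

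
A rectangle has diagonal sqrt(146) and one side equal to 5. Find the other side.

b = sqrt(d^2 - a^2) = sqrt(146 - 25) = sqrt(121) = 11

11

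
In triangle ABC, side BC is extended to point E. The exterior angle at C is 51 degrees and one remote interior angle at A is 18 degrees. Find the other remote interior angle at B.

The exterior angle theorem states that an exterior angle equals the sum of the two non-adjacent interior angles.
So 51 = 18 + angle B, which gives angle B = 51 - 18 = 33 degrees.

33 degrees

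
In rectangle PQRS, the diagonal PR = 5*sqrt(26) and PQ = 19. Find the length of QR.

Using the Pythagorean theorem: d^2 = a^2 + b^2
b^2 = d^2 - a^2
b^2 = 650 - 361
b^2 = 289
b = sqrt(289) = 17

17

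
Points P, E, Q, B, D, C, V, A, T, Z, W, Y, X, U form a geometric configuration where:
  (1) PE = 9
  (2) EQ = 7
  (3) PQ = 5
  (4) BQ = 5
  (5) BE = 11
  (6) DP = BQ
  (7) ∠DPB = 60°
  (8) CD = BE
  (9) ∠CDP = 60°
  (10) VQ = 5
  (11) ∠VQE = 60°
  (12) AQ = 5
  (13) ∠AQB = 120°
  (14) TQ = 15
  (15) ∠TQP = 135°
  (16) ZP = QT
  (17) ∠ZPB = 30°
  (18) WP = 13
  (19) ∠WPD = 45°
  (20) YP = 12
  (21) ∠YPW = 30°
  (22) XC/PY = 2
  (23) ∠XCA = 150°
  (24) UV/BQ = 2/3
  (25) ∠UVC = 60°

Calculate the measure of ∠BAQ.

Step 1: By the law of cosines on triangle AQB: AB² = 5² + 5² − 2·5·5·cos(120°) = 75, so AB = 5·√3.
Step 2: By the inverse law of cosines on triangle BAQ: cos(∠BAQ) = ((5·√3)² + 5² − 5²) / (2·5·√3·5) = 75/86.6 = 0.866, so ∠BAQ = 30°.

Therefore, the measure of angle ∠BAQ = 30°.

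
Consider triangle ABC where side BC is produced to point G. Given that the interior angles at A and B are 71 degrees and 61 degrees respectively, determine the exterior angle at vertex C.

The interior angle at C is 180 - 71 - 61 = 48 degrees.
The exterior angle and interior angle at C are supplementary:
Exterior angle = 180 - 48 = 132 degrees.

132 degrees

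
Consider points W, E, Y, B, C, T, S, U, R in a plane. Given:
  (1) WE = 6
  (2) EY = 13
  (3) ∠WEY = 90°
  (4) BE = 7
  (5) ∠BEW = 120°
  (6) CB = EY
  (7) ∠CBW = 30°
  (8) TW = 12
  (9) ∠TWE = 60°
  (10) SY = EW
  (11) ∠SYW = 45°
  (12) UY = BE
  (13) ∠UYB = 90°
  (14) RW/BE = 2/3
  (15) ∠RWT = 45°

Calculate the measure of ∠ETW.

Step 1: By the law of cosines on triangle TWE: TE² = 12² + 6² − 2·12·6·cos(60°) = 108, so TE = 6·√3.
Step 2: By the inverse law of cosines on triangle ETW: cos(∠ETW) = ((6·√3)² + 12² − 6²) / (2·6·√3·12) = 216/249.42 = 0.866, so ∠ETW = 30°.

Therefore, the measure of angle ∠ETW = 30°.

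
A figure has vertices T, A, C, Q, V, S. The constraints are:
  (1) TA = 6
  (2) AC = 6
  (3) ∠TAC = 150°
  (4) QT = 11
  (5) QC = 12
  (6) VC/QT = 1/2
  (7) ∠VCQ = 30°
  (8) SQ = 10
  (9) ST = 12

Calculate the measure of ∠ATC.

Step 1: By the law of cosines on triangle TAC: TC² = 6² + 6² − 2·6·6·cos(150°) = 134.35, so TC ≈ 11.59.
Step 2: By the inverse law of cosines on triangle ATC: cos(∠ATC) = (6² + 11.59² − 6²) / (2·6·11.59) = 134.35/139.09 = 0.9659, so ∠ATC = 15°.

Therefore, the measure of angle ∠ATC = 15°.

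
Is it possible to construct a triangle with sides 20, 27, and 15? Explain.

For three segments to close into a triangle, no single side can be as long as the other two combined.
The longest side is 27, and 15 + 20 = 35 > 27.
A triangle can be formed.

Yes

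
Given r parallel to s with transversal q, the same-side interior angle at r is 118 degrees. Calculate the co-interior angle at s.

Co-interior angles sum to 180: 180 - 118 = 62 degrees.

62 degrees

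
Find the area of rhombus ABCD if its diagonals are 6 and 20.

The diagonals of a rhombus divide it into four right triangles.
Each triangle has legs 6/ 2 = 3 and 20/2 = 10, so each has area (1/2)*3*10 = 15.
Four such triangles give total area = (d1 * d2) / 2 = 60.

60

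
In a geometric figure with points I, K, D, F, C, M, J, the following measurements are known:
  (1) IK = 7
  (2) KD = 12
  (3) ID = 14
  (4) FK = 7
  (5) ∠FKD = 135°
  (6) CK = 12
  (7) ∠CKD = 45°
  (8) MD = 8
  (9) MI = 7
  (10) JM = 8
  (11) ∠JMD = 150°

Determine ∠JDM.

Step 1: By the law of cosines on triangle DMJ: DJ² = 8² + 8² − 2·8·8·cos(150°) = 238.85, so DJ ≈ 15.45.
Step 2: By the inverse law of cosines on triangle JDM: cos(∠JDM) = (15.45² + 8² − 8²) / (2·15.45·8) = 238.85/247.28 = 0.9659, so ∠JDM = 15°.

Therefore, the measure of angle ∠JDM = 15°.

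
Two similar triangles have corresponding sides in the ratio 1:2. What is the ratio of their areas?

Area ratio = (side ratio)^2 = (1/2)^2 = 1:4.

1:4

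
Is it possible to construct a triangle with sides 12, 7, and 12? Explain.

For three segments to close into a triangle, no single side can be as long as the other two combined.
The longest side is 12, and 7 + 12 = 19 > 12.
A triangle can be formed.

Yes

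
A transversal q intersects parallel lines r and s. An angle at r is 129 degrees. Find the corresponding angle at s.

Corresponding angles formed by parallel lines and a transversal are equal.
The given angle is 129 degrees.
The corresponding angle = 129 degrees.

129 degrees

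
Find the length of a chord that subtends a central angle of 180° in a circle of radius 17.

Chord = 2(17) sin(90°) = 34

34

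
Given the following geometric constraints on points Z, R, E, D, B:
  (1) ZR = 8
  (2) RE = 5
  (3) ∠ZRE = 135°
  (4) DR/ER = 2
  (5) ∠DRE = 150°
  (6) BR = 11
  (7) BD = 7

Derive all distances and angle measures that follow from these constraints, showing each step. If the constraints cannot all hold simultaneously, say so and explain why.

The constraints are consistent.

From the given relations:
  DR = 2·ER = 2·5 = 10

Step 1: From ZR = 8, RE = 5, and ∠ZRE = 135°, by the law of cosines:
  ZE² = ZR² + RE² - 2·ZR·RE·cos(135°) = 64 + 25 + 56.57 = 145.6
  ZE ≈ 12.07

Step 2: From ER = 5, RD = 10, and ∠ERD = 150°, by the law of cosines:
  ED² = ER² + RD² - 2·ER·RD·cos(150°) = 25 + 100 + 86.6 = 211.6
  ED ≈ 14.55

Step 3: From RB = 11, RD = 10, BD = 7, by the inverse law of cosines:
  cos(∠BRD) = (RB² + RD² - BD²) / (2·RB·RD)
  ∠BRD = 38.57°

Step 4: From DB = 7, DR = 10, BR = 11, by the inverse law of cosines:
  cos(∠BDR) = (DB² + DR² - BR²) / (2·DB·DR)
  ∠BDR = 78.46°

Step 5: From BD = 7, BR = 11, DR = 10, by the inverse law of cosines:
  cos(∠DBR) = (BD² + BR² - DR²) / (2·BD·BR)
  ∠DBR = 62.96°

Step 6: From ZE = 12.07, ZR = 8, ER = 5, by the inverse law of cosines:
  cos(∠EZR) = (ZE² + ZR² - ER²) / (2·ZE·ZR)
  ∠EZR = 17.04°

Step 7: From ED = 14.55, ER = 5, DR = 10, by the inverse law of cosines:
  cos(∠DER) = (ED² + ER² - DR²) / (2·ED·ER)
  ∠DER = 20.1°

Step 8: From ER = 5, EZ = 12.07, RZ = 8, by the inverse law of cosines:
  cos(∠REZ) = (ER² + EZ² - RZ²) / (2·ER·EZ)
  ∠REZ = 27.96°

Step 9: From DE = 14.55, DR = 10, ER = 5, by the inverse law of cosines:
  cos(∠EDR) = (DE² + DR² - ER²) / (2·DE·DR)
  ∠EDR = 9.9°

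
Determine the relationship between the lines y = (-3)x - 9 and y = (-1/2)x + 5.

Slope of line 1: m1 = -3
Slope of line 2: m2 = -1/2
For parallel lines we need equal slopes: -3 != -1/2.
For perpendicular lines we need m1*m2 = -1: (-3)(-1/2) = 3/2 != -1.
Since neither condition holds, the lines are neither parallel nor perpendicular.

Neither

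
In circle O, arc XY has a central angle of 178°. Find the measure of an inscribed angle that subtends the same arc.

Inscribed angle = 178° / 2 = 89° (inscribed angle theorem).

89°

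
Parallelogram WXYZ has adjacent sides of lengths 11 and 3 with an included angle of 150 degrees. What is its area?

The area of a parallelogram equals the product of two adjacent sides times the sine of the included angle.
This is because the height equals 3 * sin(150°) = 3/2.
Area = 11 * 3/2 = 33/2

33/2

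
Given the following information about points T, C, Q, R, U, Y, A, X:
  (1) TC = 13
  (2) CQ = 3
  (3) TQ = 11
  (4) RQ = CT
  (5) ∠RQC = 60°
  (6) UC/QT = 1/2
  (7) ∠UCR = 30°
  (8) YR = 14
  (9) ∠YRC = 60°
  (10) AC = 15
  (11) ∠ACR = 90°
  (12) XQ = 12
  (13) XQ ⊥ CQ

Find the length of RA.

From the given relations: RQ = CT = 13.
Step 1: By the law of cosines on triangle CQR: CR² = 3² + 13² − 2·3·13·cos(60°) = 139, so CR = √139.
Step 2: By the law of cosines on triangle RCA: RA² = √139² + 15² − 2·√139·15·cos(90°) = 364, so RA = 2·√91.

Therefore, the length of RA = 2·√91.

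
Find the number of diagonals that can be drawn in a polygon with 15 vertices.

Total line segments between 15 vertices = C(15,2) = 105.
Subtract the 15 sides: 105 - 15 = 90 diagonals.

90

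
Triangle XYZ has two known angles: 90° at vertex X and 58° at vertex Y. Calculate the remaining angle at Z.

The interior angles sum to 180°: angle Z = 180 - 90 - 58 = 32°.
The triangle is right (angles 90°, 58°, 32°).

32 degrees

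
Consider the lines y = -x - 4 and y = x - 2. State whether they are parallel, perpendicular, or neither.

Slope of line 1: m1 = -1
Slope of line 2: m2 = 1
m1 * m2 = (-1) * (1) = -1 = -1, so the lines are perpendicular.

Perpendicular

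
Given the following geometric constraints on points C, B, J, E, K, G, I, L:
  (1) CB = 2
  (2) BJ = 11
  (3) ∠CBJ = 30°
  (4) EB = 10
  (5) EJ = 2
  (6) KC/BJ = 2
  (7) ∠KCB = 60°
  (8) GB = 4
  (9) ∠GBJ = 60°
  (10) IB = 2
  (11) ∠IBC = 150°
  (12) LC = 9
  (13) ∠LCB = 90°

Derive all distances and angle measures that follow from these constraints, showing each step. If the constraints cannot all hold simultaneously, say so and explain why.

The constraints are consistent.

From the given relations:
  KC = 2·BJ = 2·11 = 22

Step 1: From CB = 2, BJ = 11, and ∠CBJ = 30°, by the law of cosines:
  CJ² = CB² + BJ² - 2·CB·BJ·cos(30°) = 4 + 121 - 38.11 = 86.89
  CJ ≈ 9.32

Step 2: From CB = 2, BI = 2, and ∠CBI = 150°, by the law of cosines:
  CI² = CB² + BI² - 2·CB·BI·cos(150°) = 4 + 4 + 6.928 = 14.93
  CI ≈ 3.86

Step 3: From BC = 2, CK = 22, and ∠BCK = 60°, by the law of cosines:
  BK² = BC² + CK² - 2·BC·CK·cos(60°) = 4 + 484 - 44 = 444
  BK = 2·√111

Step 4: From BC = 2, CL = 9, and ∠BCL = 90°, by the law of cosines:
  BL² = BC² + CL² - 2·BC·CL·cos(90°) = 4 + 81 - 0 = 85
  BL = √85

Step 5: From JB = 11, BG = 4, and ∠JBG = 60°, by the law of cosines:
  JG² = JB² + BG² - 2·JB·BG·cos(60°) = 121 + 16 - 44 = 93
  JG = √93

Step 6: From BE = 10, BJ = 11, EJ = 2, by the inverse law of cosines:
  cos(∠EBJ) = (BE² + BJ² - EJ²) / (2·BE·BJ)
  ∠EBJ = 9.47°

Step 7: From JB = 11, JE = 2, BE = 10, by the inverse law of cosines:
  cos(∠BJE) = (JB² + JE² - BE²) / (2·JB·JE)
  ∠BJE = 55.38°

Step 8: From EB = 10, EJ = 2, BJ = 11, by the inverse law of cosines:
  cos(∠BEJ) = (EB² + EJ² - BJ²) / (2·EB·EJ)
  ∠BEJ = 115.15°

Step 9: From CB = 2, CI = 3.86, BI = 2, by the inverse law of cosines:
  cos(∠BCI) = (CB² + CI² - BI²) / (2·CB·CI)
  ∠BCI = 15°

Step 10: From CB = 2, CJ = 9.32, BJ = 11, by the inverse law of cosines:
  cos(∠BCJ) = (CB² + CJ² - BJ²) / (2·CB·CJ)
  ∠BCJ = 143.84°

Step 11: From BC = 2, BK = 2·√111, CK = 22, by the inverse law of cosines:
  cos(∠CBK) = (BC² + BK² - CK²) / (2·BC·BK)
  ∠CBK = 115.28°

Step 12: From BC = 2, BL = √85, CL = 9, by the inverse law of cosines:
  cos(∠CBL) = (BC² + BL² - CL²) / (2·BC·BL)
  ∠CBL = 77.47°

Step 13: From JB = 11, JC = 9.32, BC = 2, by the inverse law of cosines:
  cos(∠BJC) = (JB² + JC² - BC²) / (2·JB·JC)
  ∠BJC = 6.16°

Step 14: From JB = 11, JG = √93, BG = 4, by the inverse law of cosines:
  cos(∠BJG) = (JB² + JG² - BG²) / (2·JB·JG)
  ∠BJG = 21.05°

Step 15: From KB = 2·√111, KC = 22, BC = 2, by the inverse law of cosines:
  cos(∠BKC) = (KB² + KC² - BC²) / (2·KB·KC)
  ∠BKC = 4.72°

Step 16: From GB = 4, GJ = √93, BJ = 11, by the inverse law of cosines:
  cos(∠BGJ) = (GB² + GJ² - BJ²) / (2·GB·GJ)
  ∠BGJ = 98.95°

Step 17: From IB = 2, IC = 3.86, BC = 2, by the inverse law of cosines:
  cos(∠BIC) = (IB² + IC² - BC²) / (2·IB·IC)
  ∠BIC = 15°

Step 18: From LB = √85, LC = 9, BC = 2, by the inverse law of cosines:
  cos(∠BLC) = (LB² + LC² - BC²) / (2·LB·LC)
  ∠BLC = 12.53°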